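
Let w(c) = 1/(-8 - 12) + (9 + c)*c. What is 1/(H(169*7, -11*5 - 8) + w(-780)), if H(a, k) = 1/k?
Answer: 1260/757738717 ≈ 1.6628e-6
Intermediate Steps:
w(c) = -1/20 + c*(9 + c) (w(c) = 1/(-20) + c*(9 + c) = -1/20 + c*(9 + c))
1/(H(169*7, -11*5 - 8) + w(-780)) = 1/(1/(-11*5 - 8) + (-1/20 + (-780)² + 9*(-780))) = 1/(1/(-55 - 8) + (-1/20 + 608400 - 7020)) = 1/(1/(-63) + 12027599/20) = 1/(-1/63 + 12027599/20) = 1/(757738717/1260) = 1260/757738717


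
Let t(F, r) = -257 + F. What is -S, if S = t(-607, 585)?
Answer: 864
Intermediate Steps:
S = -864 (S = -257 - 607 = -864)
-S = -1*(-864) = 864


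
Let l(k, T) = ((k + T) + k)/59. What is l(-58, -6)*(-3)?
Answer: 366/59 ≈ 6.2034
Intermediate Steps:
l(k, T) = T/59 + 2*k/59 (l(k, T) = ((T + k) + k)*(1/59) = (T + 2*k)*(1/59) = T/59 + 2*k/59)
l(-58, -6)*(-3) = ((1/59)*(-6) + (2/59)*(-58))*(-3) = (-6/59 - 116/59)*(-3) = -122/59*(-3) = 366/59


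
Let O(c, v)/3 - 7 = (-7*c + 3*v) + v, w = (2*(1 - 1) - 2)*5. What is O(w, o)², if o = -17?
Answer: 729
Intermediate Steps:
w = -10 (w = (2*0 - 2)*5 = (0 - 2)*5 = -2*5 = -10)
O(c, v) = 21 - 21*c + 12*v (O(c, v) = 21 + 3*((-7*c + 3*v) + v) = 21 + 3*(-7*c + 4*v) = 21 + (-21*c + 12*v) = 21 - 21*c + 12*v)
O(w, o)² = (21 - 21*(-10) + 12*(-17))² = (21 + 210 - 204)² = 27² = 729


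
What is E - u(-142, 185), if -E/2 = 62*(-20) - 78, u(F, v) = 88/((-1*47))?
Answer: 123980/47 ≈ 2637.9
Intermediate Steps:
u(F, v) = -88/47 (u(F, v) = 88/(-47) = 88*(-1/47) = -88/47)
E = 2636 (E = -2*(62*(-20) - 78) = -2*(-1240 - 78) = -2*(-1318) = 2636)
E - u(-142, 185) = 2636 - 1*(-88/47) = 2636 + 88/47 = 123980/47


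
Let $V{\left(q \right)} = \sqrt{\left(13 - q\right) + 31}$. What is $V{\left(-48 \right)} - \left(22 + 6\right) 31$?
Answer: $-868 + 2 \sqrt{23} \approx -858.41$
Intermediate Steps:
$V{\left(q \right)} = \sqrt{44 - q}$
$V{\left(-48 \right)} - \left(22 + 6\right) 31 = \sqrt{44 - -48} - \left(22 + 6\right) 31 = \sqrt{44 + 48} - 28 \cdot 31 = \sqrt{92} - 868 = 2 \sqrt{23} - 868 = -868 + 2 \sqrt{23}$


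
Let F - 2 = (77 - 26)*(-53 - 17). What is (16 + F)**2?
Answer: 12616704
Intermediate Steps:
F = -3568 (F = 2 + (77 - 26)*(-53 - 17) = 2 + 51*(-70) = 2 - 3570 = -3568)
(16 + F)**2 = (16 - 3568)**2 = (-3552)**2 = 12616704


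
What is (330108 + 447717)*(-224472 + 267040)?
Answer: 33110454600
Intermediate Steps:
(330108 + 447717)*(-224472 + 267040) = 777825*42568 = 33110454600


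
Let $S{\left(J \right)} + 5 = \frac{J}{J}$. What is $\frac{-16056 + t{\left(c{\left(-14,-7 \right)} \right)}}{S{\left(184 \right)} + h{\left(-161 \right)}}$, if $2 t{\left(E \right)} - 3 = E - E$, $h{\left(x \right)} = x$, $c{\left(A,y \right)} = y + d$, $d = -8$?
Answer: $\frac{973}{10} \approx 97.3$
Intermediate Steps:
$S{\left(J \right)} = -4$ ($S{\left(J \right)} = -5 + \frac{J}{J} = -5 + 1 = -4$)
$c{\left(A,y \right)} = -8 + y$ ($c{\left(A,y \right)} = y - 8 = -8 + y$)
$t{\left(E \right)} = \frac{3}{2}$ ($t{\left(E \right)} = \frac{3}{2} + \frac{E - E}{2} = \frac{3}{2} + \frac{1}{2} \cdot 0 = \frac{3}{2} + 0 = \frac{3}{2}$)
$\frac{-16056 + t{\left(c{\left(-14,-7 \right)} \right)}}{S{\left(184 \right)} + h{\left(-161 \right)}} = \frac{-16056 + \frac{3}{2}}{-4 - 161} = - \frac{32109}{2 \left(-165\right)} = \left(- \frac{32109}{2}\right) \left(- \frac{1}{165}\right) = \frac{973}{10}$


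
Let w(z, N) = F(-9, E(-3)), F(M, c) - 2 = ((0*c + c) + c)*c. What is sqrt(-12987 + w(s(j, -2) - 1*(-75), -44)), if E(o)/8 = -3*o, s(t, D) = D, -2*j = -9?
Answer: I*sqrt(2617) ≈ 51.157*I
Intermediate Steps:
j = 9/2 (j = -1/2*(-9) = 9/2 ≈ 4.5000)
E(o) = -24*o (E(o) = 8*(-3*o) = -24*o)
F(M, c) = 2 + 2*c**2 (F(M, c) = 2 + ((0*c + c) + c)*c = 2 + ((0 + c) + c)*c = 2 + (c + c)*c = 2 + (2*c)*c = 2 + 2*c**2)
w(z, N) = 10370 (w(z, N) = 2 + 2*(-24*(-3))**2 = 2 + 2*72**2 = 2 + 2*5184 = 2 + 10368 = 10370)
sqrt(-12987 + w(s(j, -2) - 1*(-75), -44)) = sqrt(-12987 + 10370) = sqrt(-2617) = I*sqrt(2617)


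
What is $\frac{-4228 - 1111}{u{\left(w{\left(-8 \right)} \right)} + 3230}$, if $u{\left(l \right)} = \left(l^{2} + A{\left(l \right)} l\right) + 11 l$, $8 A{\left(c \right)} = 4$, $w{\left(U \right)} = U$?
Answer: $- \frac{5339}{3202} \approx -1.6674$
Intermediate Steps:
$A{\left(c \right)} = \frac{1}{2}$ ($A{\left(c \right)} = \frac{1}{8} \cdot 4 = \frac{1}{2}$)
$u{\left(l \right)} = l^{2} + \frac{23 l}{2}$ ($u{\left(l \right)} = \left(l^{2} + \frac{l}{2}\right) + 11 l = l^{2} + \frac{23 l}{2}$)
$\frac{-4228 - 1111}{u{\left(w{\left(-8 \right)} \right)} + 3230} = \frac{-4228 - 1111}{\frac{1}{2} \left(-8\right) \left(23 + 2 \left(-8\right)\right) + 3230} = - \frac{5339}{\frac{1}{2} \left(-8\right) \left(23 - 16\right) + 3230} = - \frac{5339}{\frac{1}{2} \left(-8\right) 7 + 3230} = - \frac{5339}{-28 + 3230} = - \frac{5339}{3202}$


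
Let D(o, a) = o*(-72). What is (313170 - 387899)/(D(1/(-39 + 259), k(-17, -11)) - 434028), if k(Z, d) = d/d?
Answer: 4110095/23871558 ≈ 0.17218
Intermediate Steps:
k(Z, d) = 1
D(o, a) = -72*o
(313170 - 387899)/(D(1/(-39 + 259), k(-17, -11)) - 434028) = (313170 - 387899)/(-72/(-39 + 259) - 434028) = -74729/(-72/220 - 434028) = -74729/(-72*1/220 - 434028) = -74729/(-18/55 - 434028) = -74729/(-23871558/55) = -74729*(-55/23871558) = 4110095/23871558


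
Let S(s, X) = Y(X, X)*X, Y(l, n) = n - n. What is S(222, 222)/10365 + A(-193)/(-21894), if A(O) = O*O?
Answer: -37249/21894 ≈ -1.7013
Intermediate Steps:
Y(l, n) = 0
A(O) = O**2
S(s, X) = 0 (S(s, X) = 0*X = 0)
S(222, 222)/10365 + A(-193)/(-21894) = 0/10365 + (-193)**2/(-21894) = 0*(1/10365) + 37249*(-1/21894) = 0 - 37249/21894 = -37249/21894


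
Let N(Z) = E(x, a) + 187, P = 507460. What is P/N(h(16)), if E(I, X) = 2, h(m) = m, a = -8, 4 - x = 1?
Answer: 507460/189 ≈ 2685.0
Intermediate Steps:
x = 3 (x = 4 - 1*1 = 4 - 1 = 3)
N(Z) = 189 (N(Z) = 2 + 187 = 189)
P/N(h(16)) = 507460/189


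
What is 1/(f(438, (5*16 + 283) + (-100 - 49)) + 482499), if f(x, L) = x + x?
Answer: 1/483375 ≈ 2.0688e-6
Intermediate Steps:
f(x, L) = 2*x
1/(f(438, (5*16 + 283) + (-100 - 49)) + 482499) = 1/(2*438 + 482499) = 1/(876 + 482499) = 1/483375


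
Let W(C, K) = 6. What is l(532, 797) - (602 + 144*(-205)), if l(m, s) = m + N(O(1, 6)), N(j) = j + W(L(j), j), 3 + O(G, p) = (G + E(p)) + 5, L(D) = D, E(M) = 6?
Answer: 29465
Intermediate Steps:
O(G, p) = 8 + G (O(G, p) = -3 + ((G + 6) + 5) = -3 + ((6 + G) + 5) = -3 + (11 + G) = 8 + G)
N(j) = 6 + j (N(j) = j + 6 = 6 + j)
l(m, s) = 15 + m (l(m, s) = m + (6 + (8 + 1)) = m + (6 + 9) = m + 15 = 15 + m)
l(532, 797) - (602 + 144*(-205)) = (15 + 532) - (602 + 144*(-205)) = 547 - (602 - 29520) = 547 - 1*(-28918) = 547 + 28918 = 29465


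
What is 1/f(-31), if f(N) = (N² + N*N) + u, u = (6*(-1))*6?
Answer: 1/1886 ≈ 0.00053022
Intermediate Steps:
u = -36 (u = -6*6 = -36)
f(N) = -36 + 2*N² (f(N) = (N² + N*N) - 36 = (N² + N²) - 36 = 2*N² - 36 = -36 + 2*N²)
1/f(-31) = 1/(-36 + 2*(-31)²) = 1/(-36 + 2*961) = 1/(-36 + 1922) = 1/1886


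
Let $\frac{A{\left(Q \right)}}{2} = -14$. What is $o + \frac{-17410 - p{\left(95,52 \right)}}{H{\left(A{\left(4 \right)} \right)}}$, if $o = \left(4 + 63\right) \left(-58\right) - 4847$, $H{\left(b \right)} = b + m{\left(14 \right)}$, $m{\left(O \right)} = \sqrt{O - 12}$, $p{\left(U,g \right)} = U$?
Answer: $- \frac{3169533}{391} + \frac{17505 \sqrt{2}}{782} \approx -8074.6$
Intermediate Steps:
$m{\left(O \right)} = \sqrt{-12 + O}$
$A{\left(Q \right)} = -28$ ($A{\left(Q \right)} = 2 \left(-14\right) = -28$)
$H{\left(b \right)} = b + \sqrt{2}$ ($H{\left(b \right)} = b + \sqrt{-12 + 14} = b + \sqrt{2}$)
$o = -8733$ ($o = 67 \left(-58\right) - 4847 = -3886 - 4847 = -8733$)
$o + \frac{-17410 - p{\left(95,52 \right)}}{H{\left(A{\left(4 \right)} \right)}} = -8733 + \frac{-17410 - 95}{-28 + \sqrt{2}} = -8733 - \frac{17505}{-28 + \sqrt{2}}$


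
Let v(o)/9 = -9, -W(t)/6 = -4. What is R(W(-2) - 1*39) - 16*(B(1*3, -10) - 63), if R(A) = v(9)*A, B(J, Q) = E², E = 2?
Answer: 2159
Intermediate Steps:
W(t) = 24 (W(t) = -6*(-4) = 24)
B(J, Q) = 4 (B(J, Q) = 2² = 4)
v(o) = -81 (v(o) = 9*(-9) = -81)
R(A) = -81*A
R(W(-2) - 1*39) - 16*(B(1*3, -10) - 63) = -81*(24 - 1*39) - 16*(4 - 63) = -81*(24 - 39) - 16*(-59) = -81*(-15) + 944 = 1215 + 944 = 2159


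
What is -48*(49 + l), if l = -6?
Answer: -2064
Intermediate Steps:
-48*(49 + l) = -48*(49 - 6) = -48*43 = -2064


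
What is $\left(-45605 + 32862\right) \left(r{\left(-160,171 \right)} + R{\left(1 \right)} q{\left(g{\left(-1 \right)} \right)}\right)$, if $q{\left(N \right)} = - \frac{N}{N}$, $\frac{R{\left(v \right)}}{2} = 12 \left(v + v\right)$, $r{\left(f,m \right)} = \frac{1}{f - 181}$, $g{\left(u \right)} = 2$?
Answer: $\frac{208590167}{341} \approx 6.117 \cdot 10^{5}$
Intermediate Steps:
$r{\left(f,m \right)} = \frac{1}{-181 + f}$
$R{\left(v \right)} = 48 v$ ($R{\left(v \right)} = 2 \cdot 12 \left(v + v\right) = 2 \cdot 12 \cdot 2 v = 2 \cdot 24 v = 48 v$)
$q{\left(N \right)} = -1$ ($q{\left(N \right)} = \left(-1\right) 1 = -1$)
$\left(-45605 + 32862\right) \left(r{\left(-160,171 \right)} + R{\left(1 \right)} q{\left(g{\left(-1 \right)} \right)}\right) = \left(-45605 + 32862\right) \left(\frac{1}{-181 - 160} + 48 \cdot 1 \left(-1\right)\right) = - 12743 \left(\frac{1}{-341} + 48 \left(-1\right)\right) = - 12743 \left(- \frac{1}{341} - 48\right) = \left(-12743\right) \left(- \frac{16369}{341}\right) = \frac{208590167}{341}$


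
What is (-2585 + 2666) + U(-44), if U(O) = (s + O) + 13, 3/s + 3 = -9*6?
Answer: 949/19 ≈ 49.947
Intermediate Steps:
s = -1/19 (s = 3/(-3 - 9*6) = 3/(-3 - 54) = 3/(-57) = 3*(-1/57) = -1/19 ≈ -0.052632)
U(O) = 246/19 + O (U(O) = (-1/19 + O) + 13 = 246/19 + O)
(-2585 + 2666) + U(-44) = (-2585 + 2666) + (246/19 - 44) = 81 - 590/19 = 949/19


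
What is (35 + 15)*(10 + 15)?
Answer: 1250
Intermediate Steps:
(35 + 15)*(10 + 15) = 50*25 = 1250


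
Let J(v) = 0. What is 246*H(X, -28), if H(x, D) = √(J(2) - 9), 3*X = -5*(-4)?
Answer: 738*I ≈ 738.0*I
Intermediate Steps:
X = 20/3 (X = (-5*(-4))/3 = (⅓)*20 = 20/3 ≈ 6.6667)
H(x, D) = 3*I (H(x, D) = √(0 - 9) = √(-9) = 3*I)
246*H(X, -28) = 246*(3*I) = 738*I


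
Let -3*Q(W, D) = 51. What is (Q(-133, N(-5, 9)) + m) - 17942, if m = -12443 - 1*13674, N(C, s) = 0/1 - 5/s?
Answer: -44076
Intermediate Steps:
N(C, s) = -5/s (N(C, s) = 0*1 - 5/s = 0 - 5/s = -5/s)
m = -26117 (m = -12443 - 13674 = -26117)
Q(W, D) = -17 (Q(W, D) = -⅓*51 = -17)
(Q(-133, N(-5, 9)) + m) - 17942 = (-17 - 26117) - 17942 = -26134 - 17942 = -44076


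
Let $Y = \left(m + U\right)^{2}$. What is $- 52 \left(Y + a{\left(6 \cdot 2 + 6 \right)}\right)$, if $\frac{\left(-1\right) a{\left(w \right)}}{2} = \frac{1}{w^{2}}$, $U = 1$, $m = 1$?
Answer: $- \frac{16822}{81} \approx -207.68$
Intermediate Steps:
$a{\left(w \right)} = - \frac{2}{w^{2}}$
$Y = 4$ ($Y = \left(1 + 1\right)^{2} = 2^{2} = 4$)
$- 52 \left(Y + a{\left(6 \cdot 2 + 6 \right)}\right) = - 52 \left(4 - \frac{2}{\left(6 \cdot 2 + 6\right)^{2}}\right) = - 52 \left(4 - \frac{2}{\left(12 + 6\right)^{2}}\right) = - 52 \left(4 - \frac{2}{324}\right) = - 52 \left(4 - \frac{1}{162}\right) = \left(-52\right) \frac{647}{162} = - \frac{16822}{81}$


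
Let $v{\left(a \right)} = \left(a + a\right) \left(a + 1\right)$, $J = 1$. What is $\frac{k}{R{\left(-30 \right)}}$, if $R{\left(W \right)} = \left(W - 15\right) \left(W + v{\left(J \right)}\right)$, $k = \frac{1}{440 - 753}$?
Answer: $- \frac{1}{366210} \approx -2.7307 \cdot 10^{-6}$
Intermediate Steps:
$k = - \frac{1}{313}$ ($k = \frac{1}{-313} = - \frac{1}{313} \approx -0.0031949$)
$v{\left(a \right)} = 2 a \left(1 + a\right)$
$R{\left(W \right)} = \left(-15 + W\right) \left(4 + W\right)$ ($R{\left(W \right)} = \left(W - 15\right) \left(W + 2 \cdot 1 \left(1 + 1\right)\right) = \left(-15 + W\right) \left(W + 2 \cdot 1 \cdot 2\right) = \left(-15 + W\right) \left(W + 4\right) = \left(-15 + W\right) \left(4 + W\right)$)
$\frac{k}{R{\left(-30 \right)}} = - \frac{1}{313 \left(-60 + \left(-30\right)^{2} - -330\right)} = - \frac{1}{313 \left(-60 + 900 + 330\right)} = - \frac{1}{313 \cdot 1170} = \left(- \frac{1}{313}\right) \frac{1}{1170} = - \frac{1}{366210}$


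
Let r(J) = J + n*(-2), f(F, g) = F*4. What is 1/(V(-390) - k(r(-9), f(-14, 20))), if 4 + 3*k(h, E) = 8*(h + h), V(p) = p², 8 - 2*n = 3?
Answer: 1/152176 ≈ 6.5713e-6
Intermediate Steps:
n = 5/2 (n = 4 - ½*3 = 4 - 3/2 = 5/2 ≈ 2.5000)
f(F, g) = 4*F
r(J) = -5 + J (r(J) = J + (5/2)*(-2) = J - 5 = -5 + J)
k(h, E) = -4/3 + 16*h/3 (k(h, E) = -4/3 + (8*(h + h))/3 = -4/3 + (8*(2*h))/3 = -4/3 + (16*h)/3 = -4/3 + 16*h/3)
1/(V(-390) - k(r(-9), f(-14, 20))) = 1/((-390)² - (-4/3 + 16*(-5 - 9)/3)) = 1/(152100 - (-4/3 + (16/3)*(-14))) = 1/(152100 - (-4/3 - 224/3)) = 1/(152100 - 1*(-76)) = 1/(152100 + 76) = 1/152176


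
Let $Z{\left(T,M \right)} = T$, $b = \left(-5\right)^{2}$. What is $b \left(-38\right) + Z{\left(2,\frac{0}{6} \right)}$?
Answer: $-948$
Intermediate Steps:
$b = 25$
$b \left(-38\right) + Z{\left(2,\frac{0}{6} \right)} = 25 \left(-38\right) + 2 = -950 + 2 = -948$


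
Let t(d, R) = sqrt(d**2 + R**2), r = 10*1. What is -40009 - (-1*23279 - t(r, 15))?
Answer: -16730 + 5*sqrt(13) ≈ -16712.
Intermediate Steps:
r = 10
t(d, R) = sqrt(R**2 + d**2)
-40009 - (-1*23279 - t(r, 15)) = -40009 - (-1*23279 - sqrt(15**2 + 10**2)) = -40009 - (-23279 - sqrt(225 + 100)) = -40009 - (-23279 - sqrt(325)) = -40009 - (-23279 - 5*sqrt(13)) = -40009 + (23279 + 5*sqrt(13)) = -16730 + 5*sqrt(13)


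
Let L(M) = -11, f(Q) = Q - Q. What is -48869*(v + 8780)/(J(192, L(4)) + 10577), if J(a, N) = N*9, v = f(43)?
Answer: -214534910/5239 ≈ -40950.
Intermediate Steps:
f(Q) = 0
v = 0
J(a, N) = 9*N
-48869*(v + 8780)/(J(192, L(4)) + 10577) = -48869*(0 + 8780)/(9*(-11) + 10577) = -48869*8780/(-99 + 10577) = -48869/(10478*(1/8780)) = -48869/5239/4390 = -48869*4390/5239 = -214534910/5239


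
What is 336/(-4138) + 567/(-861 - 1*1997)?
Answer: -1653267/5913202 ≈ -0.27959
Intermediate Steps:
336/(-4138) + 567/(-861 - 1*1997) = 336*(-1/4138) + 567/(-861 - 1997) = -168/2069 + 567/(-2858) = -168/2069 + 567*(-1/2858) = -168/2069 - 567/2858 = -1653267/5913202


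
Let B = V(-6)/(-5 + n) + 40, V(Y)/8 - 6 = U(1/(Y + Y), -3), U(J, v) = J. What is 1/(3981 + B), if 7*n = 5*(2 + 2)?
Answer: 45/179951 ≈ 0.00025007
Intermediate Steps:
V(Y) = 48 + 4/Y (V(Y) = 48 + 8/(Y + Y) = 48 + 8/((2*Y)) = 48 + 8*(1/(2*Y)) = 48 + 4/Y)
n = 20/7 (n = (5*(2 + 2))/7 = (5*4)/7 = (⅐)*20 = 20/7 ≈ 2.8571)
B = 806/45 (B = (48 + 4/(-6))/(-5 + 20/7) + 40 = (48 + 4*(-⅙))/(-15/7) + 40 = (48 - ⅔)*(-7/15) + 40 = (142/3)*(-7/15) + 40 = -994/45 + 40 = 806/45 ≈ 17.911)
1/(3981 + B) = 1/(3981 + 806/45) = 1/(179951/45) = 45/179951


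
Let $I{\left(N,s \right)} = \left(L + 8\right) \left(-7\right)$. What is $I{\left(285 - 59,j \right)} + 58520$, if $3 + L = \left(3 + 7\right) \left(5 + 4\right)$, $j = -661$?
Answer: $57855$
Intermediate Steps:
$L = 87$ ($L = -3 + \left(3 + 7\right) \left(5 + 4\right) = -3 + 10 \cdot 9 = -3 + 90 = 87$)
$I{\left(N,s \right)} = -665$ ($I{\left(N,s \right)} = \left(87 + 8\right) \left(-7\right) = 95 \left(-7\right) = -665$)
$I{\left(285 - 59,j \right)} + 58520 = -665 + 58520 = 57855$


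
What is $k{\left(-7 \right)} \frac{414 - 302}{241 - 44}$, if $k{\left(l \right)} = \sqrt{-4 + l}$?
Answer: $\frac{112 i \sqrt{11}}{197} \approx 1.8856 i$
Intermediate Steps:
$k{\left(-7 \right)} \frac{414 - 302}{241 - 44} = \sqrt{-4 - 7} \frac{414 - 302}{241 - 44} = \sqrt{-11} \cdot \frac{112}{197} = i \sqrt{11} \cdot 112 \cdot \frac{1}{197} = i \sqrt{11} \cdot \frac{112}{197} = \frac{112 i \sqrt{11}}{197}$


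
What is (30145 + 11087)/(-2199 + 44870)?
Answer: 41232/42671 ≈ 0.96628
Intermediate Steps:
(30145 + 11087)/(-2199 + 44870) = 41232/42671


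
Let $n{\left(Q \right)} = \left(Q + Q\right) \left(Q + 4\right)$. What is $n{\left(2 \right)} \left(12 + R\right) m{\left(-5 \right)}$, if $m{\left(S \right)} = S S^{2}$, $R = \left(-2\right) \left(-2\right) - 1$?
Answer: $-45000$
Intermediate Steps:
$R = 3$ ($R = 4 - 1 = 3$)
$m{\left(S \right)} = S^{3}$
$n{\left(Q \right)} = 2 Q \left(4 + Q\right)$
$n{\left(2 \right)} \left(12 + R\right) m{\left(-5 \right)} = 2 \cdot 2 \left(4 + 2\right) \left(12 + 3\right) \left(-5\right)^{3} = 2 \cdot 2 \cdot 6 \cdot 15 \left(-125\right) = 24 \left(-1875\right) = -45000$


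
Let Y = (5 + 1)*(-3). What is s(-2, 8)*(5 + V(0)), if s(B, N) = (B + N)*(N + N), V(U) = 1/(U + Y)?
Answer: 1424/3 ≈ 474.67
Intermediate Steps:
Y = -18 (Y = 6*(-3) = -18)
V(U) = 1/(-18 + U) (V(U) = 1/(U - 18) = 1/(-18 + U))
s(B, N) = 2*N*(B + N) (s(B, N) = (B + N)*(2*N) = 2*N*(B + N))
s(-2, 8)*(5 + V(0)) = (2*8*(-2 + 8))*(5 + 1/(-18 + 0)) = (2*8*6)*(5 + 1/(-18)) = 96*(5 - 1/18) = 96*(89/18) = 1424/3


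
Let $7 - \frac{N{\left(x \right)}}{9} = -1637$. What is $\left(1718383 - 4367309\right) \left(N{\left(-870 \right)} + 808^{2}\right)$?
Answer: $-1768581933160$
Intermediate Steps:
$N{\left(x \right)} = 14796$ ($N{\left(x \right)} = 63 - -14733 = 63 + 14733 = 14796$)
$\left(1718383 - 4367309\right) \left(N{\left(-870 \right)} + 808^{2}\right) = \left(1718383 - 4367309\right) \left(14796 + 808^{2}\right) = - 2648926 \left(14796 + 652864\right) = \left(-2648926\right) 667660 = -1768581933160$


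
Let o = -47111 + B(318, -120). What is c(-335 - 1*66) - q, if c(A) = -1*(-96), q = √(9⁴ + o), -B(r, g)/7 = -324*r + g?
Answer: 96 - √681514 ≈ -729.54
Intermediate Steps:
B(r, g) = -7*g + 2268*r (B(r, g) = -7*(-324*r + g) = -7*(g - 324*r) = -7*g + 2268*r)
o = 674953 (o = -47111 + (-7*(-120) + 2268*318) = -47111 + (840 + 721224) = -47111 + 722064 = 674953)
q = √681514 (q = √(9⁴ + 674953) = √(6561 + 674953) = √681514 ≈ 825.54)
c(A) = 96
c(-335 - 1*66) - q = 96 - √681514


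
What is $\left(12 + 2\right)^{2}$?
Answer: $196$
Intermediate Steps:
$\left(12 + 2\right)^{2} = 14^{2} = 196$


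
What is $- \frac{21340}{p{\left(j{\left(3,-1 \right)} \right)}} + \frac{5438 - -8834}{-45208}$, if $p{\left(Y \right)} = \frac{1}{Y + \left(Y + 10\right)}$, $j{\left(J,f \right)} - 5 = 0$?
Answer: $- \frac{2411848584}{5651} \approx -4.268 \cdot 10^{5}$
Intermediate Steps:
$j{\left(J,f \right)} = 5$ ($j{\left(J,f \right)} = 5 + 0 = 5$)
$p{\left(Y \right)} = \frac{1}{10 + 2 Y}$ ($p{\left(Y \right)} = \frac{1}{Y + \left(10 + Y\right)} = \frac{1}{10 + 2 Y}$)
$- \frac{21340}{p{\left(j{\left(3,-1 \right)} \right)}} + \frac{5438 - -8834}{-45208} = - \frac{21340}{\frac{1}{2} \frac{1}{5 + 5}} + \frac{5438 - -8834}{-45208} = - \frac{21340}{\frac{1}{2} \cdot \frac{1}{10}} + \left(5438 + 8834\right) \left(- \frac{1}{45208}\right) = - \frac{21340}{\frac{1}{2} \cdot \frac{1}{10}} + 14272 \left(- \frac{1}{45208}\right) = - 21340 \frac{1}{\frac{1}{20}} - \frac{1784}{5651} = \left(-21340\right) 20 - \frac{1784}{5651} = -426800 - \frac{1784}{5651} = - \frac{2411848584}{5651}$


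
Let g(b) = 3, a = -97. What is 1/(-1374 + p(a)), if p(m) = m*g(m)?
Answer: -1/1665 ≈ -0.00060060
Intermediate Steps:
p(m) = 3*m (p(m) = m*3 = 3*m)
1/(-1374 + p(a)) = 1/(-1374 + 3*(-97)) = 1/(-1374 - 291) = 1/(-1665) = -1/1665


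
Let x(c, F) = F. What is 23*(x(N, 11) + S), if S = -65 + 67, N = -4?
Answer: 299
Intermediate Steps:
S = 2
23*(x(N, 11) + S) = 23*(11 + 2) = 23*13 = 299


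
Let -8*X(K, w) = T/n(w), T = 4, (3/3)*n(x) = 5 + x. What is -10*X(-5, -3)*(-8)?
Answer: -20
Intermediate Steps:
n(x) = 5 + x
X(K, w) = -1/(2*(5 + w))
-10*X(-5, -3)*(-8) = -(-10)/(10 + 2*(-3))*(-8) = -(-10)/(10 - 6)*(-8) = -(-10)/4*(-8) = -10*(-¼)*(-8) = (5/2)*(-8) = -20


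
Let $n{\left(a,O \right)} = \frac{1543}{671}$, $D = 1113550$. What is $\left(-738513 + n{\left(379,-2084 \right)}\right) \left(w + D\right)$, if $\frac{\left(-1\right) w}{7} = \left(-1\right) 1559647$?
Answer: $- \frac{5961889068793720}{671} \approx -8.8851 \cdot 10^{12}$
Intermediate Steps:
$w = 10917529$ ($w = - 7 \left(\left(-1\right) 1559647\right) = \left(-7\right) \left(-1559647\right) = 10917529$)
$n{\left(a,O \right)} = \frac{1543}{671}$ ($n{\left(a,O \right)} = 1543 \cdot \frac{1}{671} = \frac{1543}{671}$)
$\left(-738513 + n{\left(379,-2084 \right)}\right) \left(w + D\right) = \left(-738513 + \frac{1543}{671}\right) \left(10917529 + 1113550\right) = \left(- \frac{495540680}{671}\right) 12031079 = - \frac{5961889068793720}{671}$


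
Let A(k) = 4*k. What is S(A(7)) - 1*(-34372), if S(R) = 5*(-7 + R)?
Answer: 34477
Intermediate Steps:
S(R) = -35 + 5*R
S(A(7)) - 1*(-34372) = (-35 + 5*(4*7)) - 1*(-34372) = (-35 + 5*28) + 34372 = (-35 + 140) + 34372 = 105 + 34372 = 34477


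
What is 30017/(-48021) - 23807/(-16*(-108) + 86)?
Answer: -1197686785/87110094 ≈ -13.749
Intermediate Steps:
30017/(-48021) - 23807/(-16*(-108) + 86) = 30017*(-1/48021) - 23807/(1728 + 86) = -30017/48021 - 23807/1814 = -1197686785/87110094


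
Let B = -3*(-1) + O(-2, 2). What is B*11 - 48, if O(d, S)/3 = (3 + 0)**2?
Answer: 282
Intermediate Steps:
O(d, S) = 27 (O(d, S) = 3*(3 + 0)**2 = 3*3**2 = 3*9 = 27)
B = 30 (B = -3*(-1) + 27 = 3 + 27 = 30)
B*11 - 48 = 30*11 - 48 = 330 - 48 = 282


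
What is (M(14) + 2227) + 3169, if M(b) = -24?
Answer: 5372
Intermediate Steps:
(M(14) + 2227) + 3169 = (-24 + 2227) + 3169 = 2203 + 3169 = 5372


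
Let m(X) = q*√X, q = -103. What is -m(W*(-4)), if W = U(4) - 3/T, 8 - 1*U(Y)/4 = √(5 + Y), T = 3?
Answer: 206*I*√19 ≈ 897.93*I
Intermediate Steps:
U(Y) = 32 - 4*√(5 + Y)
W = 19 (W = (32 - 4*√(5 + 4)) - 3/3 = (32 - 4*√9) - 3*⅓ = (32 - 4*3) - 1 = (32 - 12) - 1 = 20 - 1 = 19)
m(X) = -103*√X
-m(W*(-4)) = -(-103)*√(19*(-4)) = -(-103)*√(-76) = -(-103)*2*I*√19 = -(-206)*I*√19 = 206*I*√19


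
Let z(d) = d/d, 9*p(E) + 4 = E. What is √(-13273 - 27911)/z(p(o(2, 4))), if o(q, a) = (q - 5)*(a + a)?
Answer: 12*I*√286 ≈ 202.94*I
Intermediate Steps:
o(q, a) = 2*a*(-5 + q) (o(q, a) = (-5 + q)*(2*a) = 2*a*(-5 + q))
p(E) = -4/9 + E/9
z(d) = 1
√(-13273 - 27911)/z(p(o(2, 4))) = √(-13273 - 27911)/1 = √(-41184)*1 = (12*I*√286)*1 = 12*I*√286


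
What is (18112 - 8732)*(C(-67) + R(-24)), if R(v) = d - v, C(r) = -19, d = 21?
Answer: 243880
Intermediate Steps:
R(v) = 21 - v
(18112 - 8732)*(C(-67) + R(-24)) = (18112 - 8732)*(-19 + (21 - 1*(-24))) = 9380*(-19 + (21 + 24)) = 9380*(-19 + 45) = 9380*26 = 243880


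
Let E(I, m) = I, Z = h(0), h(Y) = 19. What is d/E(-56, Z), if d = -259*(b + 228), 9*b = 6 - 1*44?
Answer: 37259/36 ≈ 1035.0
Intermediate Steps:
b = -38/9 (b = (6 - 1*44)/9 = (6 - 44)/9 = (⅑)*(-38) = -38/9 ≈ -4.2222)
d = -521626/9 (d = -259*(-38/9 + 228) = -259*2014/9 = -521626/9 ≈ -57958.)
Z = 19
d/E(-56, Z) = -521626/9/(-56) = -521626/9*(-1/56) = 37259/36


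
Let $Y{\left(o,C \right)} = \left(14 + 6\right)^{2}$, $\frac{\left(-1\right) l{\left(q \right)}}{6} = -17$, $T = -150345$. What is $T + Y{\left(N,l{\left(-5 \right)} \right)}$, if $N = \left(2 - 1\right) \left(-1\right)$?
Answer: $-149945$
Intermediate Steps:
$N = -1$ ($N = 1 \left(-1\right) = -1$)
$l{\left(q \right)} = 102$ ($l{\left(q \right)} = \left(-6\right) \left(-17\right) = 102$)
$Y{\left(o,C \right)} = 400$ ($Y{\left(o,C \right)} = 20^{2} = 400$)
$T + Y{\left(N,l{\left(-5 \right)} \right)} = -150345 + 400 = -149945$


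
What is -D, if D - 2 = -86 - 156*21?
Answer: 3360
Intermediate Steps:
D = -3360 (D = 2 + (-86 - 156*21) = 2 + (-86 - 3276) = 2 - 3362 = -3360)
-D = -1*(-3360) = 3360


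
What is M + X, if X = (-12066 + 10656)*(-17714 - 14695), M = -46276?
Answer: 45650414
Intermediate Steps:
X = 45696690 (X = -1410*(-32409) = 45696690)
M + X = -46276 + 45696690 = 45650414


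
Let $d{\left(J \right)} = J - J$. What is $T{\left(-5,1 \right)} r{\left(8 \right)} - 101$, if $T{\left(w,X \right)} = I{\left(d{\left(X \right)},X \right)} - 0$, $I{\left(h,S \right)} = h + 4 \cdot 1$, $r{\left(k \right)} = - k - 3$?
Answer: $-145$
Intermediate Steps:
$r{\left(k \right)} = -3 - k$
$d{\left(J \right)} = 0$
$I{\left(h,S \right)} = 4 + h$ ($I{\left(h,S \right)} = h + 4 = 4 + h$)
$T{\left(w,X \right)} = 4$ ($T{\left(w,X \right)} = \left(4 + 0\right) - 0 = 4 + 0 = 4$)
$T{\left(-5,1 \right)} r{\left(8 \right)} - 101 = 4 \left(-3 - 8\right) - 101 = 4 \left(-11\right) - 101 = -44 - 101 = -145$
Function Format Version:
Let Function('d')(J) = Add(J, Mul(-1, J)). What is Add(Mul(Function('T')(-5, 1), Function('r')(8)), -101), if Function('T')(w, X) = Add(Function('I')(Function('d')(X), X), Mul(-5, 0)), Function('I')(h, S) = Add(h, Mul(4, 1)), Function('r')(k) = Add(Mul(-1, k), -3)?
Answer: -145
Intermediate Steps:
Function('r')(k) = Add(-3, Mul(-1, k))
Function('d')(J) = 0
Function('I')(h, S) = Add(4, h) (Function('I')(h, S) = Add(h, 4) = Add(4, h))
Function('T')(w, X) = 4 (Function('T')(w, X) = Add(Add(4, 0), Mul(-5, 0)) = Add(4, 0) = 4)
Add(Mul(Function('T')(-5, 1), Function('r')(8)), -101) = Add(Mul(4, Add(-3, Mul(-1, 8))), -101) = Add(Mul(4, Add(-3, -8)), -101) = Add(Mul(4, -11), -101) = Add(-44, -101) = -145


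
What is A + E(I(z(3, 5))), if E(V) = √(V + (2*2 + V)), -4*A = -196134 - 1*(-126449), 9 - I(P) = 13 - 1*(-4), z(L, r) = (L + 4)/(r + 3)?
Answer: 69685/4 + 2*I*√3 ≈ 17421.0 + 3.4641*I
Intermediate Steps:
z(L, r) = (4 + L)/(3 + r)
I(P) = -8 (I(P) = 9 - (13 - 1*(-4)) = 9 - (13 + 4) = 9 - 1*17 = 9 - 17 = -8)
A = 69685/4 (A = -(-196134 - 1*(-126449))/4 = -(-196134 + 126449)/4 = -¼*(-69685) = 69685/4 ≈ 17421.)
E(V) = √(4 + 2*V) (E(V) = √(V + (4 + V)) = √(4 + 2*V))
A + E(I(z(3, 5))) = 69685/4 + √(4 + 2*(-8)) = 69685/4 + √(4 - 16) = 69685/4 + √(-12) = 69685/4 + 2*I*√3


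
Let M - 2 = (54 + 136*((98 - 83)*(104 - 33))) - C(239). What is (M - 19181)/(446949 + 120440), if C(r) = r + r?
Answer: 125237/567389 ≈ 0.22073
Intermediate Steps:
C(r) = 2*r
M = 144418 (M = 2 + ((54 + 136*((98 - 83)*(104 - 33))) - 2*239) = 2 + ((54 + 136*(15*71)) - 1*478) = 2 + ((54 + 136*1065) - 478) = 2 + ((54 + 144840) - 478) = 2 + (144894 - 478) = 2 + 144416 = 144418)
(M - 19181)/(446949 + 120440) = (144418 - 19181)/(446949 + 120440) = 125237/567389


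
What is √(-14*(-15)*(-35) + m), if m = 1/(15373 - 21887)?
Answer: I*√311876647114/6514 ≈ 85.732*I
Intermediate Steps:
m = -1/6514 (m = 1/(-6514) = -1/6514 ≈ -0.00015352)
√(-14*(-15)*(-35) + m) = √(-14*(-15)*(-35) - 1/6514) = √(210*(-35) - 1/6514) = √(-7350 - 1/6514) = √(-47877901/6514) = I*√311876647114/6514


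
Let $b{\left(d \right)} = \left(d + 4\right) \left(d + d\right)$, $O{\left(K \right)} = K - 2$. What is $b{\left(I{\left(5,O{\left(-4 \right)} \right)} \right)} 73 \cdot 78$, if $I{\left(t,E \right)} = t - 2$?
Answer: $239148$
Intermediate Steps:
$O{\left(K \right)} = -2 + K$
$I{\left(t,E \right)} = -2 + t$
$b{\left(d \right)} = 2 d \left(4 + d\right)$ ($b{\left(d \right)} = \left(4 + d\right) 2 d = 2 d \left(4 + d\right)$)
$b{\left(I{\left(5,O{\left(-4 \right)} \right)} \right)} 73 \cdot 78 = 2 \left(-2 + 5\right) \left(4 + \left(-2 + 5\right)\right) 73 \cdot 78 = 2 \cdot 3 \left(4 + 3\right) 73 \cdot 78 = 2 \cdot 3 \cdot 7 \cdot 73 \cdot 78 = 42 \cdot 73 \cdot 78 = 3066 \cdot 78 = 239148$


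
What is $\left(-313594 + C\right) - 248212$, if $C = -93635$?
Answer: $-655441$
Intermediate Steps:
$\left(-313594 + C\right) - 248212 = \left(-313594 - 93635\right) - 248212 = -407229 - 248212 = -655441$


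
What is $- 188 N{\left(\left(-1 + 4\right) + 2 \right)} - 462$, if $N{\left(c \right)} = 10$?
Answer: $-2342$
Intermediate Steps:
$- 188 N{\left(\left(-1 + 4\right) + 2 \right)} - 462 = \left(-188\right) 10 - 462 = -1880 - 462 = -2342$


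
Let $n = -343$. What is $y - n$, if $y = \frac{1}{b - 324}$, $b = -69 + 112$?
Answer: $\frac{96382}{281} \approx 343.0$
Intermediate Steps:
$b = 43$
$y = - \frac{1}{281}$ ($y = \frac{1}{43 - 324} = \frac{1}{-281} = - \frac{1}{281} \approx -0.0035587$)
$y - n = - \frac{1}{281} - -343 = - \frac{1}{281} + 343 = \frac{96382}{281}$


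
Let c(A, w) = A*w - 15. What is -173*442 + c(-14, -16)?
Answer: -76257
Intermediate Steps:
c(A, w) = -15 + A*w
-173*442 + c(-14, -16) = -173*442 + (-15 - 14*(-16)) = -76466 + (-15 + 224) = -76466 + 209 = -76257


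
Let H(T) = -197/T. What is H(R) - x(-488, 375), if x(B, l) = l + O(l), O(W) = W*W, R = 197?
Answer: -141001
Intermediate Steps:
O(W) = W**2
x(B, l) = l + l**2
H(R) - x(-488, 375) = -197/197 - 375*(1 + 375) = -197*1/197 - 375*376 = -1 - 1*141000 = -1 - 141000 = -141001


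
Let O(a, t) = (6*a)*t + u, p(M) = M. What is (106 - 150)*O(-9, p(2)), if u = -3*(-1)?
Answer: 4620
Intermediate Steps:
u = 3
O(a, t) = 3 + 6*a*t (O(a, t) = (6*a)*t + 3 = 6*a*t + 3 = 3 + 6*a*t)
(106 - 150)*O(-9, p(2)) = (106 - 150)*(3 + 6*(-9)*2) = -44*(3 - 108) = -44*(-105) = 4620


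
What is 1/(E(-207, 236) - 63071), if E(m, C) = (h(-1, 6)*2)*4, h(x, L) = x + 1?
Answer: -1/63071 ≈ -1.5855e-5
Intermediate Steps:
h(x, L) = 1 + x
E(m, C) = 0 (E(m, C) = ((1 - 1)*2)*4 = (0*2)*4 = 0*4 = 0)
1/(E(-207, 236) - 63071) = 1/(0 - 63071) = 1/(-63071) = -1/63071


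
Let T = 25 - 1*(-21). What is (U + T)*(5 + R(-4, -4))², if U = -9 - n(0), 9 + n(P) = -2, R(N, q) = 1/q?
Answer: 1083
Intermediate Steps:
n(P) = -11 (n(P) = -9 - 2 = -11)
U = 2 (U = -9 - 1*(-11) = -9 + 11 = 2)
T = 46 (T = 25 + 21 = 46)
(U + T)*(5 + R(-4, -4))² = (2 + 46)*(5 + 1/(-4))² = 48*(5 - ¼)² = 48*(19/4)² = 48*(361/16) = 1083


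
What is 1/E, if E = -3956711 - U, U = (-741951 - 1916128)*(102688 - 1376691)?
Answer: -1/3386404576948 ≈ -2.9530e-13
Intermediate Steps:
U = 3386400620237 (U = -2658079*(-1274003) = 3386400620237)
E = -3386404576948 (E = -3956711 - 1*3386400620237 = -3956711 - 3386400620237 = -3386404576948)
1/E = 1/(-3386404576948) = -1/3386404576948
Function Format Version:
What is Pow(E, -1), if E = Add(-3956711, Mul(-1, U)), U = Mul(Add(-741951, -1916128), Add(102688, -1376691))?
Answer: Rational(-1, 3386404576948) ≈ -2.9530e-13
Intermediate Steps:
U = 3386400620237 (U = Mul(-2658079, -1274003) = 3386400620237)
E = -3386404576948 (E = Add(-3956711, Mul(-1, 3386400620237)) = Add(-3956711, -3386400620237) = -3386404576948)
Pow(E, -1) = Pow(-3386404576948, -1) = Rational(-1, 3386404576948)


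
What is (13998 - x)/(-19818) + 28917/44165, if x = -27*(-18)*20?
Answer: 64023206/145876995 ≈ 0.43888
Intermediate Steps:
x = 9720 (x = 486*20 = 9720)
(13998 - x)/(-19818) + 28917/44165 = (13998 - 1*9720)/(-19818) + 28917/44165 = (13998 - 9720)*(-1/19818) + 28917*(1/44165) = 4278*(-1/19818) + 28917/44165 = -713/3303 + 28917/44165 = 64023206/145876995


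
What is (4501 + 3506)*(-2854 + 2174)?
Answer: -5444760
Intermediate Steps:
(4501 + 3506)*(-2854 + 2174) = 8007*(-680) = -5444760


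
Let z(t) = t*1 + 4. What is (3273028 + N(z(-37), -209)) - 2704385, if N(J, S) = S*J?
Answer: 575540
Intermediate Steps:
z(t) = 4 + t (z(t) = t + 4 = 4 + t)
N(J, S) = J*S
(3273028 + N(z(-37), -209)) - 2704385 = (3273028 + (4 - 37)*(-209)) - 2704385 = (3273028 - 33*(-209)) - 2704385 = (3273028 + 6897) - 2704385 = 3279925 - 2704385 = 575540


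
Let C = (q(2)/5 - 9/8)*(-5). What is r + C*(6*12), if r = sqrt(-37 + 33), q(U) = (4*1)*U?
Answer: -171 + 2*I ≈ -171.0 + 2.0*I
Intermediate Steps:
q(U) = 4*U
C = -19/8 (C = ((4*2)/5 - 9/8)*(-5) = (8*(1/5) - 9*1/8)*(-5) = (8/5 - 9/8)*(-5) = (19/40)*(-5) = -19/8 ≈ -2.3750)
r = 2*I (r = sqrt(-4) = 2*I ≈ 2.0*I)
r + C*(6*12) = 2*I - 57*12/4 = 2*I - 19/8*72 = 2*I - 171 = -171 + 2*I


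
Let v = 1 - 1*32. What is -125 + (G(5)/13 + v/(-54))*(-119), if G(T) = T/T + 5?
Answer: -174263/702 ≈ -248.24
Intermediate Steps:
G(T) = 6 (G(T) = 1 + 5 = 6)
v = -31 (v = 1 - 32 = -31)
-125 + (G(5)/13 + v/(-54))*(-119) = -125 + (6/13 - 31/(-54))*(-119) = -125 + (6*(1/13) - 31*(-1/54))*(-119) = -125 + (6/13 + 31/54)*(-119) = -125 + (727/702)*(-119) = -125 - 86513/702 = -174263/702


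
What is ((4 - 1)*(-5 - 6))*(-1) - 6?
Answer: 27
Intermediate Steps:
((4 - 1)*(-5 - 6))*(-1) - 6 = (3*(-11))*(-1) - 6 = -33*(-1) - 6 = 33 - 6 = 27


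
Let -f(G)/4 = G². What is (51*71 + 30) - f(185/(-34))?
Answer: 1089364/289 ≈ 3769.4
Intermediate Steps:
f(G) = -4*G²
(51*71 + 30) - f(185/(-34)) = (51*71 + 30) - (-4)*(185/(-34))² = (3621 + 30) - (-4)*(185*(-1/34))² = 3651 - (-4)*(-185/34)² = 3651 - (-4)*34225/1156 = 3651 - 1*(-34225/289) = 3651 + 34225/289 = 1089364/289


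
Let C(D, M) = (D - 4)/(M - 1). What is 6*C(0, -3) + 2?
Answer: 8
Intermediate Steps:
C(D, M) = (-4 + D)/(-1 + M)
6*C(0, -3) + 2 = 6*((-4 + 0)/(-1 - 3)) + 2 = 6*(-4/(-4)) + 2 = 6*(-¼*(-4)) + 2 = 6*1 + 2 = 6 + 2 = 8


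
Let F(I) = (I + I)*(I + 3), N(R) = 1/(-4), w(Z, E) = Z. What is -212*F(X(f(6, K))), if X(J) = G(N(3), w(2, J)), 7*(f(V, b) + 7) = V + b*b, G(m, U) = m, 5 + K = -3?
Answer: 583/2 ≈ 291.50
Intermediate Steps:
K = -8 (K = -5 - 3 = -8)
N(R) = -1/4
f(V, b) = -7 + V/7 + b**2/7 (f(V, b) = -7 + (V + b*b)/7 = -7 + (V + b**2)/7 = -7 + (V/7 + b**2/7) = -7 + V/7 + b**2/7)
X(J) = -1/4
F(I) = 2*I*(3 + I) (F(I) = (2*I)*(3 + I) = 2*I*(3 + I))
-212*F(X(f(6, K))) = -424*(-1)*(3 - 1/4)/4 = -424*(-1)*11/(4*4) = -212*(-11/8) = 583/2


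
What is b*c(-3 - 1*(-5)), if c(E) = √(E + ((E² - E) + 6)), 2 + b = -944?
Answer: -946*√10 ≈ -2991.5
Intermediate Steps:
b = -946 (b = -2 - 944 = -946)
c(E) = √(6 + E²) (c(E) = √(E + (6 + E² - E)) = √(6 + E²))
b*c(-3 - 1*(-5)) = -946*√(6 + (-3 - 1*(-5))²) = -946*√(6 + (-3 + 5)²) = -946*√(6 + 2²) = -946*√(6 + 4) = -946*√10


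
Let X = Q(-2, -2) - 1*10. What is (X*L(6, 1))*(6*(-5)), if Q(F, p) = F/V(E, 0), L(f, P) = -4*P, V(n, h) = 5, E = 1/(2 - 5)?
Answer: -1248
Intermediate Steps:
E = -⅓ (E = 1/(-3) = -⅓ ≈ -0.33333)
Q(F, p) = F/5
X = -52/5 (X = (⅕)*(-2) - 1*10 = -⅖ - 10 = -52/5 ≈ -10.400)
(X*L(6, 1))*(6*(-5)) = (-(-208)/5)*(6*(-5)) = -52/5*(-4)*(-30) = (208/5)*(-30) = -1248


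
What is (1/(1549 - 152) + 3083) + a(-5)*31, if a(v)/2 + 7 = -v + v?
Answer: 3700654/1397 ≈ 2649.0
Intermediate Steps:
a(v) = -14 (a(v) = -14 + 2*(-v + v) = -14 + 2*0 = -14 + 0 = -14)
(1/(1549 - 152) + 3083) + a(-5)*31 = (1/(1549 - 152) + 3083) - 14*31 = (1/1397 + 3083) - 434 = 4306952/1397 - 434 = 3700654/1397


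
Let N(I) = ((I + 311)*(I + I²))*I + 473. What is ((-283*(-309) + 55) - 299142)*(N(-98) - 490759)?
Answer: 42099117689200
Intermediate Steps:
N(I) = 473 + I*(311 + I)*(I + I²) (N(I) = ((311 + I)*(I + I²))*I + 473 = I*(311 + I)*(I + I²) + 473 = 473 + I*(311 + I)*(I + I²))
((-283*(-309) + 55) - 299142)*(N(-98) - 490759) = ((-283*(-309) + 55) - 299142)*((473 + (-98)⁴ + 311*(-98)² + 312*(-98)³) - 490759) = ((87447 + 55) - 299142)*((473 + 92236816 + 311*9604 + 312*(-941192)) - 490759) = (87502 - 299142)*((473 + 92236816 + 2986844 - 293651904) - 490759) = -211640*(-198427771 - 490759) = -211640*(-198918530) = 42099117689200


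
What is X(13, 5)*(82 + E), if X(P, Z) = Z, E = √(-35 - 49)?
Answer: 410 + 10*I*√21 ≈ 410.0 + 45.826*I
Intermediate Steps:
E = 2*I*√21 (E = √(-84) = 2*I*√21 ≈ 9.1651*I)
X(13, 5)*(82 + E) = 5*(82 + 2*I*√21) = 410 + 10*I*√21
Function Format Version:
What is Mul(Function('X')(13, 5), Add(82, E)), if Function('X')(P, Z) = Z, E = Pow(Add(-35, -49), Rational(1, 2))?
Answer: Add(410, Mul(10, I, Pow(21, Rational(1, 2)))) ≈ Add(410.00, Mul(45.826, I))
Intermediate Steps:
E = Mul(2, I, Pow(21, Rational(1, 2))) (E = Pow(-84, Rational(1, 2)) = Mul(2, I, Pow(21, Rational(1, 2))) ≈ Mul(9.1651, I))
Mul(Function('X')(13, 5), Add(82, E)) = Mul(5, Add(82, Mul(2, I, Pow(21, Rational(1, 2))))) = Add(410, Mul(10, I, Pow(21, Rational(1, 2))))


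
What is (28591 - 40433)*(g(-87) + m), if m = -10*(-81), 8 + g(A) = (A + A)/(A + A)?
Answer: -9509126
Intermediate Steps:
g(A) = -7 (g(A) = -8 + (A + A)/(A + A) = -8 + (2*A)/((2*A)) = -8 + (2*A)*(1/(2*A)) = -8 + 1 = -7)
m = 810
(28591 - 40433)*(g(-87) + m) = (28591 - 40433)*(-7 + 810) = -11842*803 = -9509126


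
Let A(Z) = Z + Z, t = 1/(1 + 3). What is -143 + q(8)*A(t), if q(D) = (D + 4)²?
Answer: -71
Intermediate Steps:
q(D) = (4 + D)²
t = ¼ (t = 1/4 = ¼ ≈ 0.25000)
A(Z) = 2*Z
-143 + q(8)*A(t) = -143 + (4 + 8)²*(2*(¼)) = -143 + 12²*(½) = -143 + 144*(½) = -143 + 72 = -71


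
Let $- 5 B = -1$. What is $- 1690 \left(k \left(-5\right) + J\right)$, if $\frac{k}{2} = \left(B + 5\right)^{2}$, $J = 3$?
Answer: $451906$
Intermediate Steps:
$B = \frac{1}{5}$ ($B = \left(- \frac{1}{5}\right) \left(-1\right) = \frac{1}{5} \approx 0.2$)
$k = \frac{1352}{25}$ ($k = 2 \left(\frac{1}{5} + 5\right)^{2} = 2 \left(\frac{26}{5}\right)^{2} = 2 \cdot \frac{676}{25} = \frac{1352}{25} \approx 54.08$)
$- 1690 \left(k \left(-5\right) + J\right) = - 1690 \left(\frac{1352}{25} \left(-5\right) + 3\right) = - 1690 \left(- \frac{1352}{5} + 3\right) = \left(-1690\right) \left(- \frac{1337}{5}\right) = 451906$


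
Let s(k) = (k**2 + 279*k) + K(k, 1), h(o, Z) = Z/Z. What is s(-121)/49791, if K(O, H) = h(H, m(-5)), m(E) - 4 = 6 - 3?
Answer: -2731/7113 ≈ -0.38394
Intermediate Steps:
m(E) = 7 (m(E) = 4 + (6 - 3) = 4 + 3 = 7)
h(o, Z) = 1
K(O, H) = 1
s(k) = 1 + k**2 + 279*k (s(k) = (k**2 + 279*k) + 1 = 1 + k**2 + 279*k)
s(-121)/49791 = (1 + (-121)**2 + 279*(-121))/49791 = (1 + 14641 - 33759)*(1/49791) = -19117*1/49791 = -2731/7113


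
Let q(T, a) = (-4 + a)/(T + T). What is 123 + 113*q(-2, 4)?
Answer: 123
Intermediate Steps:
q(T, a) = (-4 + a)/(2*T) (q(T, a) = (-4 + a)/((2*T)) = (-4 + a)*(1/(2*T)) = (-4 + a)/(2*T))
123 + 113*q(-2, 4) = 123 + 113*((1/2)*(-4 + 4)/(-2)) = 123 + 113*((1/2)*(-1/2)*0) = 123 + 113*0 = 123 + 0 = 123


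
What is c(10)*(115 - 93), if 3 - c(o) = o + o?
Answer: -374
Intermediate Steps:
c(o) = 3 - 2*o (c(o) = 3 - (o + o) = 3 - 2*o)
c(10)*(115 - 93) = (3 - 2*10)*(115 - 93) = (3 - 20)*22 = -17*22 = -374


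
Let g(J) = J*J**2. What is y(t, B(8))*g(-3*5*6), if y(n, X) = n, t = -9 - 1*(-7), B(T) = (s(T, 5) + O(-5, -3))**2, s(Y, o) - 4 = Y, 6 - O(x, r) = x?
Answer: 1458000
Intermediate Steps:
O(x, r) = 6 - x
s(Y, o) = 4 + Y
B(T) = (15 + T)**2 (B(T) = ((4 + T) + (6 - 1*(-5)))**2 = ((4 + T) + (6 + 5))**2 = ((4 + T) + 11)**2 = (15 + T)**2)
t = -2 (t = -9 + 7 = -2)
g(J) = J**3
y(t, B(8))*g(-3*5*6) = -2*(-3*5*6)**3 = -2*(-15*6)**3 = -2*(-90)**3 = -2*(-729000) = 1458000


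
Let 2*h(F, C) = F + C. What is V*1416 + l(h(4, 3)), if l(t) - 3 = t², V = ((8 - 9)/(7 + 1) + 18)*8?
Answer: 810013/4 ≈ 2.0250e+5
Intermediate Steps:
h(F, C) = C/2 + F/2 (h(F, C) = (F + C)/2 = (C + F)/2 = C/2 + F/2)
V = 143 (V = (-1/8 + 18)*8 = (-1*⅛ + 18)*8 = (-⅛ + 18)*8 = (143/8)*8 = 143)
l(t) = 3 + t²
V*1416 + l(h(4, 3)) = 143*1416 + (3 + ((½)*3 + (½)*4)²) = 202488 + (3 + (3/2 + 2)²) = 202488 + (3 + (7/2)²) = 202488 + (3 + 49/4) = 202488 + 61/4 = 810013/4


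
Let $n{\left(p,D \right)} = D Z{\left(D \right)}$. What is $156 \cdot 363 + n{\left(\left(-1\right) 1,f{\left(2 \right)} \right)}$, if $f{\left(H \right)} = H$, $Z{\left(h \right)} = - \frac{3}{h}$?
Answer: $56625$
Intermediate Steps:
$n{\left(p,D \right)} = -3$ ($n{\left(p,D \right)} = D \left(- \frac{3}{D}\right) = -3$)
$156 \cdot 363 + n{\left(\left(-1\right) 1,f{\left(2 \right)} \right)} = 156 \cdot 363 - 3 = 56628 - 3 = 56625$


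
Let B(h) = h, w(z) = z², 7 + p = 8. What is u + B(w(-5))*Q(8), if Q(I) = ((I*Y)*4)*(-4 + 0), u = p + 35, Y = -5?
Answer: 16036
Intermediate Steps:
p = 1 (p = -7 + 8 = 1)
u = 36 (u = 1 + 35 = 36)
Q(I) = 80*I (Q(I) = ((I*(-5))*4)*(-4 + 0) = (-5*I*4)*(-4) = -20*I*(-4) = 80*I)
u + B(w(-5))*Q(8) = 36 + (-5)²*(80*8) = 36 + 25*640 = 36 + 16000 = 16036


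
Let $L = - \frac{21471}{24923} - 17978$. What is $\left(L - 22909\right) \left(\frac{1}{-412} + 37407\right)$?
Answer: $- \frac{3926311847148369}{2567069} \approx -1.5295 \cdot 10^{9}$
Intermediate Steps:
$L = - \frac{448087165}{24923}$ ($L = \left(-21471\right) \frac{1}{24923} - 17978 = - \frac{21471}{24923} - 17978 = - \frac{448087165}{24923} \approx -17979.0$)
$\left(L - 22909\right) \left(\frac{1}{-412} + 37407\right) = \left(- \frac{448087165}{24923} - 22909\right) \left(\frac{1}{-412} + 37407\right) = - \frac{1019048172 \left(- \frac{1}{412} + 37407\right)}{24923} = \left(- \frac{1019048172}{24923}\right) \frac{15411683}{412} = - \frac{3926311847148369}{2567069}$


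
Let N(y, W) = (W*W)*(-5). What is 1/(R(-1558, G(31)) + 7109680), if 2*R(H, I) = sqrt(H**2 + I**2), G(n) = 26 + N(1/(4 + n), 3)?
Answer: 5687744/40438039276375 - 38*sqrt(269)/40438039276375 ≈ 1.4064e-7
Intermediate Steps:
N(y, W) = -5*W**2 (N(y, W) = W**2*(-5) = -5*W**2)
G(n) = -19 (G(n) = 26 - 5*3**2 = 26 - 5*9 = 26 - 45 = -19)
R(H, I) = sqrt(H**2 + I**2)/2
1/(R(-1558, G(31)) + 7109680) = 1/(sqrt((-1558)**2 + (-19)**2)/2 + 7109680) = 1/(sqrt(2427364 + 361)/2 + 7109680) = 1/(sqrt(2427725)/2 + 7109680) = 1/((95*sqrt(269))/2 + 7109680) = 1/(95*sqrt(269)/2 + 7109680) = 1/(7109680 + 95*sqrt(269)/2)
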